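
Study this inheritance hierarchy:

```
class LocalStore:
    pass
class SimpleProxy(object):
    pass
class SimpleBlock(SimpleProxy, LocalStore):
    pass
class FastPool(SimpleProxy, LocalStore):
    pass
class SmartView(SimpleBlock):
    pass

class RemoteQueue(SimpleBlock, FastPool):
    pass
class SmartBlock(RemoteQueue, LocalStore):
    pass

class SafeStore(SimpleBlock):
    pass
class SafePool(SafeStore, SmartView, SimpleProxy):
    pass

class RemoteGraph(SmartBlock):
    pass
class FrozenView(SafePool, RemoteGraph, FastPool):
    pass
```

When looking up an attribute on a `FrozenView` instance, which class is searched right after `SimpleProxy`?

L[FrozenView] = FrozenView + merge(L[SafePool], L[RemoteGraph], L[FastPool], [SafePool RemoteGraph FastPool])
  take SafePool:  [SafePool SafeStore SmartView SimpleBlock SimpleProxy LocalStore object] + [RemoteGraph SmartBlock RemoteQueue SimpleBlock FastPool SimpleProxy LocalStore object] + [FastPool SimpleProxy LocalStore object] + [SafePool RemoteGraph FastPool]
  take SafeStore:  [SafeStore SmartView SimpleBlock SimpleProxy LocalStore object] + [RemoteGraph SmartBlock RemoteQueue SimpleBlock FastPool SimpleProxy LocalStore object] + [FastPool SimpleProxy LocalStore object] + [RemoteGraph FastPool]
  take SmartView:  [SmartView SimpleBlock SimpleProxy LocalStore object] + [RemoteGraph SmartBlock RemoteQueue SimpleBlock FastPool SimpleProxy LocalStore object] + [FastPool SimpleProxy LocalStore object] + [RemoteGraph FastPool]
  take RemoteGraph:  [SimpleBlock SimpleProxy LocalStore object] + [RemoteGraph SmartBlock RemoteQueue SimpleBlock FastPool SimpleProxy LocalStore object] + [FastPool SimpleProxy LocalStore object] + [RemoteGraph FastPool]
  take SmartBlock:  [SimpleBlock SimpleProxy LocalStore object] + [SmartBlock RemoteQueue SimpleBlock FastPool SimpleProxy LocalStore object] + [FastPool SimpleProxy LocalStore object] + [FastPool]
  take RemoteQueue:  [SimpleBlock SimpleProxy LocalStore object] + [RemoteQueue SimpleBlock FastPool SimpleProxy LocalStore object] + [FastPool SimpleProxy LocalStore object] + [FastPool]
  take SimpleBlock:  [SimpleBlock SimpleProxy LocalStore object] + [SimpleBlock FastPool SimpleProxy LocalStore object] + [FastPool SimpleProxy LocalStore object] + [FastPool]
  take FastPool:  [SimpleProxy LocalStore object] + [FastPool SimpleProxy LocalStore object] + [FastPool SimpleProxy LocalStore object] + [FastPool]
  take SimpleProxy:  [SimpleProxy LocalStore object] + [SimpleProxy LocalStore object] + [SimpleProxy LocalStore object]
  take LocalStore:  [LocalStore object] + [LocalStore object] + [LocalStore object]
  take object:  [object] + [object] + [object]
MRO: FrozenView SafePool SafeStore SmartView RemoteGraph SmartBlock RemoteQueue SimpleBlock FastPool SimpleProxy LocalStore object
SimpleProxy is at position 9; next is LocalStore.

LocalStore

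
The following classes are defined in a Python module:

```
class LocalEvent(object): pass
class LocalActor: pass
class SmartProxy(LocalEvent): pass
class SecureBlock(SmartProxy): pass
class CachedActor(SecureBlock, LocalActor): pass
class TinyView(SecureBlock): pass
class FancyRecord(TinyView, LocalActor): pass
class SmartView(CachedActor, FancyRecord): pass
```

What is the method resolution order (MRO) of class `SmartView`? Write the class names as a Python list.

[SmartView, CachedActor, FancyRecord, TinyView, SecureBlock, SmartProxy, LocalEvent, LocalActor, object]

L[SmartView] = SmartView + merge(L[CachedActor], L[FancyRecord], [CachedActor FancyRecord])
  take CachedActor:  [CachedActor SecureBlock SmartProxy LocalEvent LocalActor object] + [FancyRecord TinyView SecureBlock SmartProxy LocalEvent LocalActor object] + [CachedActor FancyRecord]
  take FancyRecord:  [SecureBlock SmartProxy LocalEvent LocalActor object] + [FancyRecord TinyView SecureBlock SmartProxy LocalEvent LocalActor object] + [FancyRecord]
  take TinyView:  [SecureBlock SmartProxy LocalEvent LocalActor object] + [TinyView SecureBlock SmartProxy LocalEvent LocalActor object]
  take SecureBlock:  [SecureBlock SmartProxy LocalEvent LocalActor object] + [SecureBlock SmartProxy LocalEvent LocalActor object]
  take SmartProxy:  [SmartProxy LocalEvent LocalActor object] + [SmartProxy LocalEvent LocalActor object]
  take LocalEvent:  [LocalEvent LocalActor object] + [LocalEvent LocalActor object]
  take LocalActor:  [LocalActor object] + [LocalActor object]
  take object:  [object] + [object]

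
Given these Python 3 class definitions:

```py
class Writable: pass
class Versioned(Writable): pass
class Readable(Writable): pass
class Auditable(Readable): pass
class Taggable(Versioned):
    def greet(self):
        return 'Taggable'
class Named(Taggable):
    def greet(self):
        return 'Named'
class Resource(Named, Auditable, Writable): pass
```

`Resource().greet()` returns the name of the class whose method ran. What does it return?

L[Resource] = Resource + merge(L[Named], L[Auditable], L[Writable], [Named Auditable Writable])
  take Named:  [Named Taggable Versioned Writable object] + [Auditable Readable Writable object] + [Writable object] + [Named Auditable Writable]
  take Taggable:  [Taggable Versioned Writable object] + [Auditable Readable Writable object] + [Writable object] + [Auditable Writable]
  take Versioned:  [Versioned Writable object] + [Auditable Readable Writable object] + [Writable object] + [Auditable Writable]
  take Auditable:  [Writable object] + [Auditable Readable Writable object] + [Writable object] + [Auditable Writable]
  take Readable:  [Writable object] + [Readable Writable object] + [Writable object] + [Writable]
  take Writable:  [Writable object] + [Writable object] + [Writable object] + [Writable]
  take object:  [object] + [object] + [object]
MRO: Resource Named Taggable Versioned Auditable Readable Writable object
greet is defined in: Named, Taggable. First along the MRO is Named.

Named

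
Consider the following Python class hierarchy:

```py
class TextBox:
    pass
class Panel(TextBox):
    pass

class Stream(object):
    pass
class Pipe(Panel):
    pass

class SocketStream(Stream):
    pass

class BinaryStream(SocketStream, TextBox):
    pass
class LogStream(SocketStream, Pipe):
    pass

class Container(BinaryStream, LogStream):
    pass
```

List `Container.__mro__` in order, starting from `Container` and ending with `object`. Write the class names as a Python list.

L[Container] = Container + merge(L[BinaryStream], L[LogStream], [BinaryStream LogStream])
  take BinaryStream:  [BinaryStream SocketStream Stream TextBox object] + [LogStream SocketStream Stream Pipe Panel TextBox object] + [BinaryStream LogStream]
  take LogStream:  [SocketStream Stream TextBox object] + [LogStream SocketStream Stream Pipe Panel TextBox object] + [LogStream]
  take SocketStream:  [SocketStream Stream TextBox object] + [SocketStream Stream Pipe Panel TextBox object]
  take Stream:  [Stream TextBox object] + [Stream Pipe Panel TextBox object]
  take Pipe:  [TextBox object] + [Pipe Panel TextBox object]
  take Panel:  [TextBox object] + [Panel TextBox object]
  take TextBox:  [TextBox object] + [TextBox object]
  take object:  [object] + [object]

[Container, BinaryStream, LogStream, SocketStream, Stream, Pipe, Panel, TextBox, object]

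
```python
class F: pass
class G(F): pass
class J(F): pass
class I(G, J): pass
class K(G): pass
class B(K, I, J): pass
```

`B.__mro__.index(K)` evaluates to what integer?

L[B] = B + merge(L[K], L[I], L[J], [K I J])
  take K:  [K G F object] + [I G J F object] + [J F object] + [K I J]
  take I:  [G F object] + [I G J F object] + [J F object] + [I J]
  take G:  [G F object] + [G J F object] + [J F object] + [J]
  take J:  [F object] + [J F object] + [J F object] + [J]
  take F:  [F object] + [F object] + [F object]
  take object:  [object] + [object] + [object]
MRO: B K I G J F object
K sits at index 1.

1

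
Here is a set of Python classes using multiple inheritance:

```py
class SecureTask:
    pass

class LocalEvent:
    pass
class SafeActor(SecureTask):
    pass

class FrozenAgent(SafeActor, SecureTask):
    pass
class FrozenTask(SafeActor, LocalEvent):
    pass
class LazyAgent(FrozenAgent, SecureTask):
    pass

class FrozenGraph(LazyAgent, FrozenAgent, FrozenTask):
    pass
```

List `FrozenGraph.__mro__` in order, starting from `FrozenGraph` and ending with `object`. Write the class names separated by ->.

L[FrozenGraph] = FrozenGraph + merge(L[LazyAgent], L[FrozenAgent], L[FrozenTask], [LazyAgent FrozenAgent FrozenTask])
  take LazyAgent:  [LazyAgent FrozenAgent SafeActor SecureTask object] + [FrozenAgent SafeActor SecureTask object] + [FrozenTask SafeActor SecureTask LocalEvent object] + [LazyAgent FrozenAgent FrozenTask]
  take FrozenAgent:  [FrozenAgent SafeActor SecureTask object] + [FrozenAgent SafeActor SecureTask object] + [FrozenTask SafeActor SecureTask LocalEvent object] + [FrozenAgent FrozenTask]
  take FrozenTask:  [SafeActor SecureTask object] + [SafeActor SecureTask object] + [FrozenTask SafeActor SecureTask LocalEvent object] + [FrozenTask]
  take SafeActor:  [SafeActor SecureTask object] + [SafeActor SecureTask object] + [SafeActor SecureTask LocalEvent object]
  take SecureTask:  [SecureTask object] + [SecureTask object] + [SecureTask LocalEvent object]
  take LocalEvent:  [object] + [object] + [LocalEvent object]
  take object:  [object] + [object] + [object]

FrozenGraph -> LazyAgent -> FrozenAgent -> FrozenTask -> SafeActor -> SecureTask -> LocalEvent -> object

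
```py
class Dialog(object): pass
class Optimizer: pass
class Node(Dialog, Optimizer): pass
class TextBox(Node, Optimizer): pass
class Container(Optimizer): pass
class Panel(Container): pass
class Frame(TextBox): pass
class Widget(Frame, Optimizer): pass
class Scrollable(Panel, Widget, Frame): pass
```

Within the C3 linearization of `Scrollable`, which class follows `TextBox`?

L[Scrollable] = Scrollable + merge(L[Panel], L[Widget], L[Frame], [Panel Widget Frame])
  take Panel:  [Panel Container Optimizer object] + [Widget Frame TextBox Node Dialog Optimizer object] + [Frame TextBox Node Dialog Optimizer object] + [Panel Widget Frame]
  take Container:  [Container Optimizer object] + [Widget Frame TextBox Node Dialog Optimizer object] + [Frame TextBox Node Dialog Optimizer object] + [Widget Frame]
  take Widget:  [Optimizer object] + [Widget Frame TextBox Node Dialog Optimizer object] + [Frame TextBox Node Dialog Optimizer object] + [Widget Frame]
  take Frame:  [Optimizer object] + [Frame TextBox Node Dialog Optimizer object] + [Frame TextBox Node Dialog Optimizer object] + [Frame]
  take TextBox:  [Optimizer object] + [TextBox Node Dialog Optimizer object] + [TextBox Node Dialog Optimizer object]
  take Node:  [Optimizer object] + [Node Dialog Optimizer object] + [Node Dialog Optimizer object]
  take Dialog:  [Optimizer object] + [Dialog Optimizer object] + [Dialog Optimizer object]
  take Optimizer:  [Optimizer object] + [Optimizer object] + [Optimizer object]
  take object:  [object] + [object] + [object]
MRO: Scrollable Panel Container Widget Frame TextBox Node Dialog Optimizer object
TextBox is at position 5; next is Node.

Node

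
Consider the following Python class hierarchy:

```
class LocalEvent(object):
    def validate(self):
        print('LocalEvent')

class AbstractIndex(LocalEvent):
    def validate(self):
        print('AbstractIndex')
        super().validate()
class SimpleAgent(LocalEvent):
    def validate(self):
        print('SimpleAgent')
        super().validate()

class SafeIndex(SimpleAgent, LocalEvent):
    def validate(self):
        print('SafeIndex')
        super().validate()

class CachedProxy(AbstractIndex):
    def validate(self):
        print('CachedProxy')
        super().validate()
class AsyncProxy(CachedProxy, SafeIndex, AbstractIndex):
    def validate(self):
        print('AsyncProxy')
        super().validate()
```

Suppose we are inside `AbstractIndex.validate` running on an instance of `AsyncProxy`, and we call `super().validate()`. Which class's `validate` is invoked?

SimpleAgent

L[AsyncProxy] = AsyncProxy + merge(L[CachedProxy], L[SafeIndex], L[AbstractIndex], [CachedProxy SafeIndex AbstractIndex])
  take CachedProxy:  [CachedProxy AbstractIndex LocalEvent object] + [SafeIndex SimpleAgent LocalEvent object] + [AbstractIndex LocalEvent object] + [CachedProxy SafeIndex AbstractIndex]
  take SafeIndex:  [AbstractIndex LocalEvent object] + [SafeIndex SimpleAgent LocalEvent object] + [AbstractIndex LocalEvent object] + [SafeIndex AbstractIndex]
  take AbstractIndex:  [AbstractIndex LocalEvent object] + [SimpleAgent LocalEvent object] + [AbstractIndex LocalEvent object] + [AbstractIndex]
  take SimpleAgent:  [LocalEvent object] + [SimpleAgent LocalEvent object] + [LocalEvent object]
  take LocalEvent:  [LocalEvent object] + [LocalEvent object] + [LocalEvent object]
  take object:  [object] + [object] + [object]
MRO: AsyncProxy CachedProxy SafeIndex AbstractIndex SimpleAgent LocalEvent object
super() in AbstractIndex.validate on a AsyncProxy instance goes to the class after AbstractIndex in AsyncProxy's MRO: SimpleAgent.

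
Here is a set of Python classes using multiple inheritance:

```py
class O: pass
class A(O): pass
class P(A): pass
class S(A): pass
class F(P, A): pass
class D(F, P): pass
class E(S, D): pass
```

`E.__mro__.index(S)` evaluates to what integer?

L[E] = E + merge(L[S], L[D], [S D])
  take S:  [S A O object] + [D F P A O object] + [S D]
  take D:  [A O object] + [D F P A O object] + [D]
  take F:  [A O object] + [F P A O object]
  take P:  [A O object] + [P A O object]
  take A:  [A O object] + [A O object]
  take O:  [O object] + [O object]
  take object:  [object] + [object]
MRO: E S D F P A O object
S sits at index 1.

1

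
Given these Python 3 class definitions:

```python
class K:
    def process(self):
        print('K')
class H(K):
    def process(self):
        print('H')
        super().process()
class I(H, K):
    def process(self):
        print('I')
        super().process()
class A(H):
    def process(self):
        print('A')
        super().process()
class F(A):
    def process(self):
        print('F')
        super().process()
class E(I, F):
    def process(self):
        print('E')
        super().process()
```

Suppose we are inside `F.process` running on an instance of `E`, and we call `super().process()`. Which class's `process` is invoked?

A

L[E] = E + merge(L[I], L[F], [I F])
  take I:  [I H K object] + [F A H K object] + [I F]
  take F:  [H K object] + [F A H K object] + [F]
  take A:  [H K object] + [A H K object]
  take H:  [H K object] + [H K object]
  take K:  [K object] + [K object]
  take object:  [object] + [object]
MRO: E I F A H K object
super() in F.process on a E instance goes to the class after F in E's MRO: A.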